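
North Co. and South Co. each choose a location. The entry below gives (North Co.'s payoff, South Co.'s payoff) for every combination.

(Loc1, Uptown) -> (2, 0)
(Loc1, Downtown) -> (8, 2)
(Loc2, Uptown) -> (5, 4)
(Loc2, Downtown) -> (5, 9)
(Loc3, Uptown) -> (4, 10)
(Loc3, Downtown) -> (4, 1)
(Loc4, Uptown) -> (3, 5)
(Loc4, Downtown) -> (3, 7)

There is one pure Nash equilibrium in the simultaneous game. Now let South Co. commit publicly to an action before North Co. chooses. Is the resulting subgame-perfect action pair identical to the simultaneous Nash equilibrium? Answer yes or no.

no

Backward induction with South Co. moving first.
- Uptown → North Co. plays Loc2 (best of 2, 5, 4, 3); South Co. gets 4.
- Downtown → North Co. plays Loc1 (best of 8, 5, 4, 3); South Co. gets 2.
Among 4, 2, the best is 4 at Uptown. Subgame-perfect outcome: (Loc2, Uptown) with payoffs (5, 4).
Under simultaneous play:
North Co.'s best replies: Uptown→Loc2; Downtown→Loc1.
South Co.'s best replies: Loc1→Downtown; Loc2→Downtown; Loc3→Uptown; Loc4→Downtown.
The unique mutual best reply is (Loc1, Downtown), giving (8, 2).
Sequential outcome (Loc2, Uptown) differs from the Nash profile (Loc1, Downtown).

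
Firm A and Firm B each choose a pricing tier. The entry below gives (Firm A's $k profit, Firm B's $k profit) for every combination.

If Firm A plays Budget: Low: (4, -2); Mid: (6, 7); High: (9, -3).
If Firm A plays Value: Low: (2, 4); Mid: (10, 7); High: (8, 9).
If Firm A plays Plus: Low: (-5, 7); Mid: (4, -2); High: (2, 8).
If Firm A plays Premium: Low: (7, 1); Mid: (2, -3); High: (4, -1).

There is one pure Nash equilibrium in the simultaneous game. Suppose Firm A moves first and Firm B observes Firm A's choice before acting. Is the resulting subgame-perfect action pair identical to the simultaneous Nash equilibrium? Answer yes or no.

Work backward from Firm B's decision.
- Budget: Firm B compares -2, 7, -3 and picks Mid; Firm A would get 6.
- Value: Firm B compares 4, 7, 9 and picks High; Firm A would get 8.
- Plus: Firm B compares 7, -2, 8 and picks High; Firm A would get 2.
- Premium: Firm B compares 1, -3, -1 and picks Low; Firm A would get 7.
Firm A's induced payoffs are 6, 8, 2, 7, so Firm A commits to Value. Subgame-perfect outcome: (Value, High) with payoffs (8, 9).
For the simultaneous game, intersect best replies.
Firm A's best replies: Low→Premium; Mid→Value; High→Budget.
Firm B's best replies: Budget→Mid; Value→High; Plus→High; Premium→Low.
Only (Premium, Low) has each player best-responding; Nash payoffs (7, 1).
Sequential outcome (Value, High) differs from the Nash profile (Premium, Low).

no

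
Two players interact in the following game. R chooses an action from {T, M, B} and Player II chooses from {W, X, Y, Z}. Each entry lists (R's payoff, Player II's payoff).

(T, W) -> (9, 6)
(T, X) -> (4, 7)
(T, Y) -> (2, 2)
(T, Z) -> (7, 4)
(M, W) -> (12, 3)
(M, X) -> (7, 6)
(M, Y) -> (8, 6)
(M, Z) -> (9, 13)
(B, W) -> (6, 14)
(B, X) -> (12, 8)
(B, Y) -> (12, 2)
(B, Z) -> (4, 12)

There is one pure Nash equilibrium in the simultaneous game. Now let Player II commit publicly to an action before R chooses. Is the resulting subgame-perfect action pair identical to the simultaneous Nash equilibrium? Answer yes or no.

Solve by backward induction (Player II leads).
- W: R compares 9, 12, 6 and picks M; Player II would get 3.
- X: R compares 4, 7, 12 and picks B; Player II would get 8.
- Y: R compares 2, 8, 12 and picks B; Player II would get 2.
- Z: R compares 7, 9, 4 and picks M; Player II would get 13.
Among 3, 8, 2, 13, the best is 13 at Z. Subgame-perfect outcome: (M, Z) with payoffs (9, 13).
Under simultaneous play:
R's best replies: W→M; X→B; Y→B; Z→M.
Player II's best replies: T→X; M→Z; B→W.
Only (M, Z) has each player best-responding; Nash payoffs (9, 13).
Sequential outcome (M, Z) coincides with the Nash profile (M, Z).

yes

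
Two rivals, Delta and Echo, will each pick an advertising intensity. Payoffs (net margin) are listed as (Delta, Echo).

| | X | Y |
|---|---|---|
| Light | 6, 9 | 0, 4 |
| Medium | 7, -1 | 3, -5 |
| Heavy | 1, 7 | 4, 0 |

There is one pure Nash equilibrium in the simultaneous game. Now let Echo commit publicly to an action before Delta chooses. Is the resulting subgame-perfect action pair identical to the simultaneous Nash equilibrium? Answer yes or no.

Work backward from Delta's decision.
- X: Delta compares 6, 7, 1 and picks Medium; Echo would get -1.
- Y: Delta compares 0, 3, 4 and picks Heavy; Echo would get 0.
Among -1, 0, the best is 0 at Y. Subgame-perfect outcome: (Heavy, Y) with payoffs (4, 0).
For the simultaneous game, intersect best replies.
Delta's best replies: X→Medium; Y→Heavy.
Echo's best replies: Light→X; Medium→X; Heavy→X.
The unique mutual best reply is (Medium, X), giving (7, -1).
Sequential outcome (Heavy, Y) differs from the Nash profile (Medium, X).

no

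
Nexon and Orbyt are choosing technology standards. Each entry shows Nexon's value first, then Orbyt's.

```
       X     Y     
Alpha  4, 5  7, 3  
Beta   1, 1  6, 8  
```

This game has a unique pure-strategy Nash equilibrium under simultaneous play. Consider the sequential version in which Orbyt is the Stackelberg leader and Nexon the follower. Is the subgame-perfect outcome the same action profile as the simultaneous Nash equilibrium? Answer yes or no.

Work backward from Nexon's decision.
- X → Nexon plays Alpha (best of 4, 1); Orbyt gets 5.
- Y → Nexon plays Alpha (best of 7, 6); Orbyt gets 3.
Orbyt's induced payoffs are 5, 3, so Orbyt commits to X. Subgame-perfect outcome: (Alpha, X) with payoffs (4, 5).
Under simultaneous play:
Nexon's best replies: X→Alpha; Y→Alpha.
Orbyt's best replies: Alpha→X; Beta→Y.
Only (Alpha, X) has each player best-responding; Nash payoffs (4, 5).
Sequential outcome (Alpha, X) coincides with the Nash profile (Alpha, X).

yes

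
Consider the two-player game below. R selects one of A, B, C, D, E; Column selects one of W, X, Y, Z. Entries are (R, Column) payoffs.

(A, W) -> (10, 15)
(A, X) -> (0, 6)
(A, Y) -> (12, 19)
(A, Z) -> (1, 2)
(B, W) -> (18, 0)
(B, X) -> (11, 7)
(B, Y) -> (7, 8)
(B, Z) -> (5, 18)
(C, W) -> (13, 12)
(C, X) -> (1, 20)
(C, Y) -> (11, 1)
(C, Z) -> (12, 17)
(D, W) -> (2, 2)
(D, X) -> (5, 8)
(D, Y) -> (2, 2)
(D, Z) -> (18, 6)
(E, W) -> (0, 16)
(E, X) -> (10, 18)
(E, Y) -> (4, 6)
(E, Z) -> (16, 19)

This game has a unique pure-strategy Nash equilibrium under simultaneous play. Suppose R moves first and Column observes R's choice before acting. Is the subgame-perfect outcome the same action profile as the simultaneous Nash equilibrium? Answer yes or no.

no

Backward induction with R moving first.
- A: Column compares 15, 6, 19, 2 and picks Y; R would get 12.
- B: Column compares 0, 7, 8, 18 and picks Z; R would get 5.
- C: Column compares 12, 20, 1, 17 and picks X; R would get 1.
- D: Column compares 2, 8, 2, 6 and picks X; R would get 5.
- E: Column compares 16, 18, 6, 19 and picks Z; R would get 16.
R's induced payoffs are 12, 5, 1, 5, 16, so R commits to E. Subgame-perfect outcome: (E, Z) with payoffs (16, 19).
Now find the simultaneous Nash equilibrium.
R's best replies: W→B; X→B; Y→A; Z→D.
Column's best replies: A→Y; B→Z; C→X; D→X; E→Z.
Only (A, Y) has each player best-responding; Nash payoffs (12, 19).
Sequential outcome (E, Z) differs from the Nash profile (A, Y).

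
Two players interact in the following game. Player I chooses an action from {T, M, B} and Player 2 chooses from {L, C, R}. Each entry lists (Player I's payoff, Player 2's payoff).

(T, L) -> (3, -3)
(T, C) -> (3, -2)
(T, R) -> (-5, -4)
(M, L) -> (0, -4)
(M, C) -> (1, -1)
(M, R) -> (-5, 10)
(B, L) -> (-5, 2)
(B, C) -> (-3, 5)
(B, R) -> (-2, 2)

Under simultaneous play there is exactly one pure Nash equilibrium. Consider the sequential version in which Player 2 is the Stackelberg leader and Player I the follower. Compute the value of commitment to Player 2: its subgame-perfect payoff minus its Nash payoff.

Work backward from Player I's decision.
- L: BR = T, leader payoff -3.
- C: BR = T, leader payoff -2.
- R: BR = B, leader payoff 2.
Among -3, -2, 2, the best is 2 at R. Subgame-perfect outcome: (B, R) with payoffs (-2, 2).
Now find the simultaneous Nash equilibrium.
Player I's best replies: L→T; C→T; R→B.
Player 2's best replies: T→C; M→R; B→C.
Only (T, C) has each player best-responding; Nash payoffs (3, -2).
Player 2's commitment gain: 2 − -2 = 4.

4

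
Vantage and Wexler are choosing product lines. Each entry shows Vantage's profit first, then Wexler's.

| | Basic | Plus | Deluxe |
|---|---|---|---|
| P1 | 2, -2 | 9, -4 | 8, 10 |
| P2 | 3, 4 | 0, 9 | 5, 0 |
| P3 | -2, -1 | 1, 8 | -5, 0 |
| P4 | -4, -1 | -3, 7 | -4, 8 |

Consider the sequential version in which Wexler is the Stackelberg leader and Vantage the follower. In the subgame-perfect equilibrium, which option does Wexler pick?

Deluxe

Vantage best-responds to each possible Wexler move:
- Basic → Vantage plays P2 (best of 2, 3, -2, -4); Wexler gets 4.
- Plus → Vantage plays P1 (best of 9, 0, 1, -3); Wexler gets -4.
- Deluxe → Vantage plays P1 (best of 8, 5, -5, -4); Wexler gets 10.
Wexler's induced payoffs are 4, -4, 10, so Wexler commits to Deluxe. Subgame-perfect outcome: (P1, Deluxe) with payoffs (8, 10).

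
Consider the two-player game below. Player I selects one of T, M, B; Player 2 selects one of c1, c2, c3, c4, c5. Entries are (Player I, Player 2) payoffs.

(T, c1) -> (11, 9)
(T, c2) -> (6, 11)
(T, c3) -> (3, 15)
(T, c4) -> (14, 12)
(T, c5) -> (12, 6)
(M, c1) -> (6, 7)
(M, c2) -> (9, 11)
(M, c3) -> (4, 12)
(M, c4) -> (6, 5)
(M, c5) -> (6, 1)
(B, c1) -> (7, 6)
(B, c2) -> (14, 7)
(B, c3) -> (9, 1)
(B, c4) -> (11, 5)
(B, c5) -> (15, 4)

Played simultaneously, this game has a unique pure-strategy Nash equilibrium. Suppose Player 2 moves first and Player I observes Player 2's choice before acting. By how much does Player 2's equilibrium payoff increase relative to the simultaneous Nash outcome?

5

Solve by backward induction (Player 2 leads).
- c1 → Player I plays T (best of 11, 6, 7); Player 2 gets 9.
- c2 → Player I plays B (best of 6, 9, 14); Player 2 gets 7.
- c3 → Player I plays B (best of 3, 4, 9); Player 2 gets 1.
- c4 → Player I plays T (best of 14, 6, 11); Player 2 gets 12.
- c5 → Player I plays B (best of 12, 6, 15); Player 2 gets 4.
Among 9, 7, 1, 12, 4, the best is 12 at c4. Subgame-perfect outcome: (T, c4) with payoffs (14, 12).
For the simultaneous game, intersect best replies.
Player I's best replies: c1→T; c2→B; c3→B; c4→T; c5→B.
Player 2's best replies: T→c3; M→c3; B→c2.
The unique mutual best reply is (B, c2), giving (14, 7).
Player 2's commitment gain: 12 − 7 = 5.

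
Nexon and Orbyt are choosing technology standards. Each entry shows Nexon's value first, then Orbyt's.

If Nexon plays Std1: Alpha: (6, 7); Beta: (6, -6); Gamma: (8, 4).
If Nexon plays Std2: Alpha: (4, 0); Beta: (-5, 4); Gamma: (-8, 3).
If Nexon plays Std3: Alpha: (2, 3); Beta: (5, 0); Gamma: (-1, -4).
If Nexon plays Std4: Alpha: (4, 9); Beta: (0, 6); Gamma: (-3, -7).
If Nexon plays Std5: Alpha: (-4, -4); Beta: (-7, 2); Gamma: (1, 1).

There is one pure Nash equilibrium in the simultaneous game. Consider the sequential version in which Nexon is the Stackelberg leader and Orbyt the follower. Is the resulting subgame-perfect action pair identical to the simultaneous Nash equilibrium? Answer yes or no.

Backward induction with Nexon moving first.
- Std1: Orbyt compares 7, -6, 4 and picks Alpha; Nexon would get 6.
- Std2: Orbyt compares 0, 4, 3 and picks Beta; Nexon would get -5.
- Std3: Orbyt compares 3, 0, -4 and picks Alpha; Nexon would get 2.
- Std4: Orbyt compares 9, 6, -7 and picks Alpha; Nexon would get 4.
- Std5: Orbyt compares -4, 2, 1 and picks Beta; Nexon would get -7.
Among 6, -5, 2, 4, -7, the best is 6 at Std1. Subgame-perfect outcome: (Std1, Alpha) with payoffs (6, 7).
For the simultaneous game, intersect best replies.
Nexon's best replies: Alpha→Std1; Beta→Std1; Gamma→Std1.
Orbyt's best replies: Std1→Alpha; Std2→Beta; Std3→Alpha; Std4→Alpha; Std5→Beta.
Only (Std1, Alpha) has each player best-responding; Nash payoffs (6, 7).
Sequential outcome (Std1, Alpha) coincides with the Nash profile (Std1, Alpha).

yes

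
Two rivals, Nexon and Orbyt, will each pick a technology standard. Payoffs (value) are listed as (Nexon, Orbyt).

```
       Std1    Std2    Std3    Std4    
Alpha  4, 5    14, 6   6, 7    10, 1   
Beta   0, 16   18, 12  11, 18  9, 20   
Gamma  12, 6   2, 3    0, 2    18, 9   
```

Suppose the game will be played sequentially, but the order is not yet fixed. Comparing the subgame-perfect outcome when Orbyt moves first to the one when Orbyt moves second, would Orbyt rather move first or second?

If Nexon leads: Orbyt's best replies are Alpha→Std3, Beta→Std4, Gamma→Std4; Nexon's induced payoffs 6, 9, 18; outcome (Gamma, Std4), payoffs (18, 9).
If Orbyt leads: Nexon's best replies are Std1→Gamma, Std2→Beta, Std3→Beta, Std4→Gamma; Orbyt's induced payoffs 6, 12, 18, 9; outcome (Beta, Std3), payoffs (11, 18).
Orbyt gets 18 moving first and 9 moving second, so Orbyt prefers to move first.

first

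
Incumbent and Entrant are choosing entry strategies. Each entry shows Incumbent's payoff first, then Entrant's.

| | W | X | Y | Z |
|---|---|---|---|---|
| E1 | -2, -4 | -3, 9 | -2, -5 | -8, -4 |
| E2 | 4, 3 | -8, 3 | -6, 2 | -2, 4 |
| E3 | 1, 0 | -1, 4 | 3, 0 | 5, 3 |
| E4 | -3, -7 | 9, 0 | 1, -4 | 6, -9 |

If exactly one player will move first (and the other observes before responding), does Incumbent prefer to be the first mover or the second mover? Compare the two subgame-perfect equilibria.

first

If Incumbent leads: Entrant's best replies are E1→X, E2→Z, E3→X, E4→X; Incumbent's induced payoffs -3, -2, -1, 9; outcome (E4, X), payoffs (9, 0).
If Entrant leads: Incumbent's best replies are W→E2, X→E4, Y→E3, Z→E4; Entrant's induced payoffs 3, 0, 0, -9; outcome (E2, W), payoffs (4, 3).
Incumbent gets 9 moving first and 4 moving second, so Incumbent prefers to move first.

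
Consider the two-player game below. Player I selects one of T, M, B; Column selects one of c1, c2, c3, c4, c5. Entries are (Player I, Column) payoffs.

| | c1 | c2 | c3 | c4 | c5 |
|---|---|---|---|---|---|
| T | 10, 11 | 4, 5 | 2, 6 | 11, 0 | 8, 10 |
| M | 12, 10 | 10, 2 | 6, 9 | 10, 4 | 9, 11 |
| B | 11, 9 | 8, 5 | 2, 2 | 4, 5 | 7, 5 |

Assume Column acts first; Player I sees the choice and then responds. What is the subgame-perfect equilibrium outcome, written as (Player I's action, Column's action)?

Solve by backward induction (Column leads).
- c1: BR = M, leader payoff 10.
- c2: BR = M, leader payoff 2.
- c3: BR = M, leader payoff 9.
- c4: BR = T, leader payoff 0.
- c5: BR = M, leader payoff 11.
Among 10, 2, 9, 0, 11, the best is 11 at c5. Subgame-perfect outcome: (M, c5) with payoffs (9, 11).

(M, c5)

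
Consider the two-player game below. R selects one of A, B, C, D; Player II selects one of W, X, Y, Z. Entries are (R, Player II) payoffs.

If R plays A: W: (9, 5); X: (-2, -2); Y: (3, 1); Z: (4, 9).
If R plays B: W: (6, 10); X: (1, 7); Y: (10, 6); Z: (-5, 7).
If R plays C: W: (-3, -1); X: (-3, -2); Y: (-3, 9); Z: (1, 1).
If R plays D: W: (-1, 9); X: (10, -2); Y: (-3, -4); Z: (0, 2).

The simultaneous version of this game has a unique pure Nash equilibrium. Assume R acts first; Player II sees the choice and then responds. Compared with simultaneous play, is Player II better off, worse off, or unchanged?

better off

Solve by backward induction (R leads).
- A → Player II plays Z (best of 5, -2, 1, 9); R gets 4.
- B → Player II plays W (best of 10, 7, 6, 7); R gets 6.
- C → Player II plays Y (best of -1, -2, 9, 1); R gets -3.
- D → Player II plays W (best of 9, -2, -4, 2); R gets -1.
Among 4, 6, -3, -1, the best is 6 at B. Subgame-perfect outcome: (B, W) with payoffs (6, 10).
For the simultaneous game, intersect best replies.
R's best replies: W→A; X→D; Y→B; Z→A.
Player II's best replies: A→Z; B→W; C→Y; D→W.
The unique mutual best reply is (A, Z), giving (4, 9).
Player II earns 10 sequentially versus 9 at the Nash outcome: better off.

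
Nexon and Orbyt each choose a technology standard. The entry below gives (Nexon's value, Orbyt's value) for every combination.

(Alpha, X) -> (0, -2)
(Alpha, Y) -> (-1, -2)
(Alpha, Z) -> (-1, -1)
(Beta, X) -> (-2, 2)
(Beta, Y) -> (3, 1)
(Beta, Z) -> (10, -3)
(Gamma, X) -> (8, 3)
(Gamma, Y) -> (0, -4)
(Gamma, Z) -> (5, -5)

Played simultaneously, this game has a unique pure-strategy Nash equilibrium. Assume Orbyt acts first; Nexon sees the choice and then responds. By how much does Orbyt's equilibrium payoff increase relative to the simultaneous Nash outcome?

0

Work backward from Nexon's decision.
- X: Nexon compares 0, -2, 8 and picks Gamma; Orbyt would get 3.
- Y: Nexon compares -1, 3, 0 and picks Beta; Orbyt would get 1.
- Z: Nexon compares -1, 10, 5 and picks Beta; Orbyt would get -3.
Among 3, 1, -3, the best is 3 at X. Subgame-perfect outcome: (Gamma, X) with payoffs (8, 3).
Under simultaneous play:
Nexon's best replies: X→Gamma; Y→Beta; Z→Beta.
Orbyt's best replies: Alpha→Z; Beta→X; Gamma→X.
Only (Gamma, X) has each player best-responding; Nash payoffs (8, 3).
Orbyt's commitment gain: 3 − 3 = 0.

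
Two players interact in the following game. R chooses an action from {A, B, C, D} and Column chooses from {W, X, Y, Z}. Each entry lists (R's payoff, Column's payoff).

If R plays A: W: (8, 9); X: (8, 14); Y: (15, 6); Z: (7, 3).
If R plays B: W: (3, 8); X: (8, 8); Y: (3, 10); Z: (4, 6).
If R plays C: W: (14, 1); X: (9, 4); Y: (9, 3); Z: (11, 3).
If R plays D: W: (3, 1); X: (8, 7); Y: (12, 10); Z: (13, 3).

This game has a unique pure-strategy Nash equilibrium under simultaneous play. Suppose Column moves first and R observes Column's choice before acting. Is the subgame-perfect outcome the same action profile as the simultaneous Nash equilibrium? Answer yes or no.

Backward induction with Column moving first.
- W → R plays C (best of 8, 3, 14, 3); Column gets 1.
- X → R plays C (best of 8, 8, 9, 8); Column gets 4.
- Y → R plays A (best of 15, 3, 9, 12); Column gets 6.
- Z → R plays D (best of 7, 4, 11, 13); Column gets 3.
Maximizing over 1, 4, 6, 3, Column chooses Y. Subgame-perfect outcome: (A, Y) with payoffs (15, 6).
Now find the simultaneous Nash equilibrium.
R's best replies: W→C; X→C; Y→A; Z→D.
Column's best replies: A→X; B→Y; C→X; D→Y.
The unique mutual best reply is (C, X), giving (9, 4).
Sequential outcome (A, Y) differs from the Nash profile (C, X).

no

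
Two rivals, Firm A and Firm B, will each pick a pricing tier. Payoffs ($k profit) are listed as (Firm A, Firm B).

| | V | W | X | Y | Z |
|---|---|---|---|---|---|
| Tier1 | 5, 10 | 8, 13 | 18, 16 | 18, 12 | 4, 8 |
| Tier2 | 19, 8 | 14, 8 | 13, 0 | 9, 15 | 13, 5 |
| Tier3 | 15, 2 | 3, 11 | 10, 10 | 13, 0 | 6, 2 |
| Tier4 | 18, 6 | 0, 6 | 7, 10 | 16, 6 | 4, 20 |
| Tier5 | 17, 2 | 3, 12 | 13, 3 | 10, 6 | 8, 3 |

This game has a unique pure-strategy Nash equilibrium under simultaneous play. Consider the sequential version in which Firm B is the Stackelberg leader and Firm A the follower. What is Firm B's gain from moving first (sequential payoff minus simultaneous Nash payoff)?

Firm A best-responds to each possible Firm B move:
- V: BR = Tier2, leader payoff 8.
- W: BR = Tier2, leader payoff 8.
- X: BR = Tier1, leader payoff 16.
- Y: BR = Tier1, leader payoff 12.
- Z: BR = Tier2, leader payoff 5.
Maximizing over 8, 8, 16, 12, 5, Firm B chooses X. Subgame-perfect outcome: (Tier1, X) with payoffs (18, 16).
Now find the simultaneous Nash equilibrium.
Firm A's best replies: V→Tier2; W→Tier2; X→Tier1; Y→Tier1; Z→Tier2.
Firm B's best replies: Tier1→X; Tier2→Y; Tier3→W; Tier4→Z; Tier5→W.
The unique mutual best reply is (Tier1, X), giving (18, 16).
Firm B's commitment gain: 16 − 16 = 0.

0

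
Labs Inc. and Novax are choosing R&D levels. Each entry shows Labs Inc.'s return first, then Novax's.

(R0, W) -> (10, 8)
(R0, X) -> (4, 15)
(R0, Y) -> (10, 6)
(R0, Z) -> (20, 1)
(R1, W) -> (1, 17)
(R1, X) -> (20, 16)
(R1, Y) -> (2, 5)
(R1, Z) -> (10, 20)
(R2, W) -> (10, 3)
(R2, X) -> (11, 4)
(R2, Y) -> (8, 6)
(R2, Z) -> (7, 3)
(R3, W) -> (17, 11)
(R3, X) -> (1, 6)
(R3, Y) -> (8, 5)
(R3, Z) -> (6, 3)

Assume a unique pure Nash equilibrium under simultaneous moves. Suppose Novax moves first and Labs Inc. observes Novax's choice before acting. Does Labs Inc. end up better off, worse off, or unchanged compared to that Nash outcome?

Work backward from Labs Inc.'s decision.
- W: Labs Inc. compares 10, 1, 10, 17 and picks R3; Novax would get 11.
- X: Labs Inc. compares 4, 20, 11, 1 and picks R1; Novax would get 16.
- Y: Labs Inc. compares 10, 2, 8, 8 and picks R0; Novax would get 6.
- Z: Labs Inc. compares 20, 10, 7, 6 and picks R0; Novax would get 1.
Among 11, 16, 6, 1, the best is 16 at X. Subgame-perfect outcome: (R1, X) with payoffs (20, 16).
Now find the simultaneous Nash equilibrium.
Labs Inc.'s best replies: W→R3; X→R1; Y→R0; Z→R0.
Novax's best replies: R0→X; R1→Z; R2→Y; R3→W.
Only (R3, W) has each player best-responding; Nash payoffs (17, 11).
Labs Inc. earns 20 sequentially versus 17 at the Nash outcome: better off.

better off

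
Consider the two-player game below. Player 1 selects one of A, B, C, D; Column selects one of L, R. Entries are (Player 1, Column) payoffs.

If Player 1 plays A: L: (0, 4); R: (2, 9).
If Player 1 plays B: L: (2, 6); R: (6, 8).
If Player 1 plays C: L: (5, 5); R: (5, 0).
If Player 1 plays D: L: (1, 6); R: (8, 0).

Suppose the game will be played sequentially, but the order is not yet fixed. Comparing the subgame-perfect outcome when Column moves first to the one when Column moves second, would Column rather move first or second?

second

If Player 1 leads: Column's best replies are A→R, B→R, C→L, D→L; Player 1's induced payoffs 2, 6, 5, 1; outcome (B, R), payoffs (6, 8).
If Column leads: Player 1's best replies are L→C, R→D; Column's induced payoffs 5, 0; outcome (C, L), payoffs (5, 5).
Column gets 5 moving first and 8 moving second, so Column prefers to move second.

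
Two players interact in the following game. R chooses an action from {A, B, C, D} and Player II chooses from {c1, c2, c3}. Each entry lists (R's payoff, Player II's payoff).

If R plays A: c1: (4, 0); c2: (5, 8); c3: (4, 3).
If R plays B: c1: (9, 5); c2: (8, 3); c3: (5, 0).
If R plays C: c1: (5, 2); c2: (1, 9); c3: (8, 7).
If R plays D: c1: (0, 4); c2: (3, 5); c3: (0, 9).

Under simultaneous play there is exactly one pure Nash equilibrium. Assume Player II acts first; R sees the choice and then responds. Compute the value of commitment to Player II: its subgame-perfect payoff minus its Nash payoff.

Backward induction with Player II moving first.
- c1: BR = B, leader payoff 5.
- c2: BR = B, leader payoff 3.
- c3: BR = C, leader payoff 7.
Player II's induced payoffs are 5, 3, 7, so Player II commits to c3. Subgame-perfect outcome: (C, c3) with payoffs (8, 7).
Under simultaneous play:
R's best replies: c1→B; c2→B; c3→C.
Player II's best replies: A→c2; B→c1; C→c2; D→c3.
Only (B, c1) has each player best-responding; Nash payoffs (9, 5).
Player II's commitment gain: 7 − 5 = 2.

2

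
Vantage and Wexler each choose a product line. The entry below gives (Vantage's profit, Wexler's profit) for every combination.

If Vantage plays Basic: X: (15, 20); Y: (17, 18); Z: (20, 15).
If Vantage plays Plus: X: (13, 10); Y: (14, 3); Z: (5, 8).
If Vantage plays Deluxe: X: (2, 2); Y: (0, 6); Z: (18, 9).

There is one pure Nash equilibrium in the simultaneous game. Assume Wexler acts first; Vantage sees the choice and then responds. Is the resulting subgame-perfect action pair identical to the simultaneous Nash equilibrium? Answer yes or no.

Solve by backward induction (Wexler leads).
- X: BR = Basic, leader payoff 20.
- Y: BR = Basic, leader payoff 18.
- Z: BR = Basic, leader payoff 15.
Among 20, 18, 15, the best is 20 at X. Subgame-perfect outcome: (Basic, X) with payoffs (15, 20).
For the simultaneous game, intersect best replies.
Vantage's best replies: X→Basic; Y→Basic; Z→Basic.
Wexler's best replies: Basic→X; Plus→X; Deluxe→Z.
Only (Basic, X) has each player best-responding; Nash payoffs (15, 20).
Sequential outcome (Basic, X) coincides with the Nash profile (Basic, X).

yes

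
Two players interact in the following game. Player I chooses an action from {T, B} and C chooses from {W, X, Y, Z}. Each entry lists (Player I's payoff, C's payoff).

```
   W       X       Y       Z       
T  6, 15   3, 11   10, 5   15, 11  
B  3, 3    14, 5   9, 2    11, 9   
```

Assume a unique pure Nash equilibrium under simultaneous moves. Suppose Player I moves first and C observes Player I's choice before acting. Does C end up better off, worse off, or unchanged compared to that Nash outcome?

C best-responds to each possible Player I move:
- T: C compares 15, 11, 5, 11 and picks W; Player I would get 6.
- B: C compares 3, 5, 2, 9 and picks Z; Player I would get 11.
Among 6, 11, the best is 11 at B. Subgame-perfect outcome: (B, Z) with payoffs (11, 9).
Under simultaneous play:
Player I's best replies: W→T; X→B; Y→T; Z→T.
C's best replies: T→W; B→Z.
The unique mutual best reply is (T, W), giving (6, 15).
C earns 9 sequentially versus 15 at the Nash outcome: worse off.

worse off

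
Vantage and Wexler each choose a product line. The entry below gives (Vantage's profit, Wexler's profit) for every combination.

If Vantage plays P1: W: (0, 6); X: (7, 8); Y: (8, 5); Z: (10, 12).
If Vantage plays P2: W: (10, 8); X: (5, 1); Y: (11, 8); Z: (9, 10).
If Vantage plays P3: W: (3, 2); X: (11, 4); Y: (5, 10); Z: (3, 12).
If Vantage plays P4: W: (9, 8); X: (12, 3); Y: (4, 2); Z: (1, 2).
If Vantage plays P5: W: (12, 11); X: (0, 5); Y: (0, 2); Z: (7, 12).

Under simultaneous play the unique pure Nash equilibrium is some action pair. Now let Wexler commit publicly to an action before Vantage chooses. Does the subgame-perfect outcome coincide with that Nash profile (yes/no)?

Vantage best-responds to each possible Wexler move:
- W → Vantage plays P5 (best of 0, 10, 3, 9, 12); Wexler gets 11.
- X → Vantage plays P4 (best of 7, 5, 11, 12, 0); Wexler gets 3.
- Y → Vantage plays P2 (best of 8, 11, 5, 4, 0); Wexler gets 8.
- Z → Vantage plays P1 (best of 10, 9, 3, 1, 7); Wexler gets 12.
Maximizing over 11, 3, 8, 12, Wexler chooses Z. Subgame-perfect outcome: (P1, Z) with payoffs (10, 12).
Now find the simultaneous Nash equilibrium.
Vantage's best replies: W→P5; X→P4; Y→P2; Z→P1.
Wexler's best replies: P1→Z; P2→Z; P3→Z; P4→W; P5→Z.
Only (P1, Z) has each player best-responding; Nash payoffs (10, 12).
Sequential outcome (P1, Z) coincides with the Nash profile (P1, Z).

yes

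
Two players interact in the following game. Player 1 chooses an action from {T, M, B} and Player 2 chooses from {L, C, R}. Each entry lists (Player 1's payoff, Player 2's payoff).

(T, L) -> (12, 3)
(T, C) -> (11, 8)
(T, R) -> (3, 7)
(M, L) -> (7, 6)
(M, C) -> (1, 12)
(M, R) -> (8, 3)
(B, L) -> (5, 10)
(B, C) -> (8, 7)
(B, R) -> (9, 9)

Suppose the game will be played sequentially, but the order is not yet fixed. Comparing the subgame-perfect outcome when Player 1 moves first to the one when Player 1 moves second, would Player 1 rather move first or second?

If Player 1 leads: Player 2's best replies are T→C, M→C, B→L; Player 1's induced payoffs 11, 1, 5; outcome (T, C), payoffs (11, 8).
If Player 2 leads: Player 1's best replies are L→T, C→T, R→B; Player 2's induced payoffs 3, 8, 9; outcome (B, R), payoffs (9, 9).
Player 1 gets 11 moving first and 9 moving second, so Player 1 prefers to move first.

first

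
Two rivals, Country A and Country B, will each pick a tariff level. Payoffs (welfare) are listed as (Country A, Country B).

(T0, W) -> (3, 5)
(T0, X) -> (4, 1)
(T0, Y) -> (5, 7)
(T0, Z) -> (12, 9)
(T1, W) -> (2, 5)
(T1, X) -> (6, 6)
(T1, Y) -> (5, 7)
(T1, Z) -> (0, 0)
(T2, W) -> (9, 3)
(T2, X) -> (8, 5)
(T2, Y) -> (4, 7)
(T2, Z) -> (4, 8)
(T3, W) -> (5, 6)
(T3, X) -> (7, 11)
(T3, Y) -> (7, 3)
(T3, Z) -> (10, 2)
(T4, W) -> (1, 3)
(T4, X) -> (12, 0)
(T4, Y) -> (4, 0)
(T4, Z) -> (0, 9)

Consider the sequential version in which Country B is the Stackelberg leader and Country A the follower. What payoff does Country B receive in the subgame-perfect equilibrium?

9

Work backward from Country A's decision.
- W: Country A compares 3, 2, 9, 5, 1 and picks T2; Country B would get 3.
- X: Country A compares 4, 6, 8, 7, 12 and picks T4; Country B would get 0.
- Y: Country A compares 5, 5, 4, 7, 4 and picks T3; Country B would get 3.
- Z: Country A compares 12, 0, 4, 10, 0 and picks T0; Country B would get 9.
Country B's induced payoffs are 3, 0, 3, 9, so Country B commits to Z. Subgame-perfect outcome: (T0, Z) with payoffs (12, 9).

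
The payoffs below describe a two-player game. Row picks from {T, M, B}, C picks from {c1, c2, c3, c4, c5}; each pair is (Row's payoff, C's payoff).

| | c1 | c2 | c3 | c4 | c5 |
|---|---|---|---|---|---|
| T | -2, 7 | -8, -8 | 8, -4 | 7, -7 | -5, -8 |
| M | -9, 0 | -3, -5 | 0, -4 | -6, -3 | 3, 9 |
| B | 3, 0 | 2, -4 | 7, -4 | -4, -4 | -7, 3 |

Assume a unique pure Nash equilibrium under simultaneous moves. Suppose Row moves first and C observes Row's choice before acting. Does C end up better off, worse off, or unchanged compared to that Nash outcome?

unchanged

Backward induction with Row moving first.
- T → C plays c1 (best of 7, -8, -4, -7, -8); Row gets -2.
- M → C plays c5 (best of 0, -5, -4, -3, 9); Row gets 3.
- B → C plays c5 (best of 0, -4, -4, -4, 3); Row gets -7.
Among -2, 3, -7, the best is 3 at M. Subgame-perfect outcome: (M, c5) with payoffs (3, 9).
For the simultaneous game, intersect best replies.
Row's best replies: c1→B; c2→B; c3→T; c4→T; c5→M.
C's best replies: T→c1; M→c5; B→c5.
Only (M, c5) has each player best-responding; Nash payoffs (3, 9).
C earns 9 sequentially versus 9 at the Nash outcome: unchanged.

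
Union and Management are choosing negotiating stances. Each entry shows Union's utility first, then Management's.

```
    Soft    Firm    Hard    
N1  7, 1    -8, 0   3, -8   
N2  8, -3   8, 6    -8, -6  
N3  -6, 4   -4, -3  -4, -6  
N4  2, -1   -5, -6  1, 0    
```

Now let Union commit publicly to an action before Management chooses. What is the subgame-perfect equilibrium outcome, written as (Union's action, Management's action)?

(N2, Firm)

Work backward from Management's decision.
- N1: BR = Soft, leader payoff 7.
- N2: BR = Firm, leader payoff 8.
- N3: BR = Soft, leader payoff -6.
- N4: BR = Hard, leader payoff 1.
Union's induced payoffs are 7, 8, -6, 1, so Union commits to N2. Subgame-perfect outcome: (N2, Firm) with payoffs (8, 6).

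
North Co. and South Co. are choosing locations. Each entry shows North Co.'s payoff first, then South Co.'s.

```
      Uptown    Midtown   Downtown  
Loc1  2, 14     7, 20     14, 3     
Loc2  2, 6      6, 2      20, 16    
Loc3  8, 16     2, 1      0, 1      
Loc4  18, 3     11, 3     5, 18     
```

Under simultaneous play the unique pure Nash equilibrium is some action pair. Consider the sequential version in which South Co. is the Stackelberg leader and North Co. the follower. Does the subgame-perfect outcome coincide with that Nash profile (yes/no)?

yes

Solve by backward induction (South Co. leads).
- Uptown → North Co. plays Loc4 (best of 2, 2, 8, 18); South Co. gets 3.
- Midtown → North Co. plays Loc4 (best of 7, 6, 2, 11); South Co. gets 3.
- Downtown → North Co. plays Loc2 (best of 14, 20, 0, 5); South Co. gets 16.
Maximizing over 3, 3, 16, South Co. chooses Downtown. Subgame-perfect outcome: (Loc2, Downtown) with payoffs (20, 16).
For the simultaneous game, intersect best replies.
North Co.'s best replies: Uptown→Loc4; Midtown→Loc4; Downtown→Loc2.
South Co.'s best replies: Loc1→Midtown; Loc2→Downtown; Loc3→Uptown; Loc4→Downtown.
Only (Loc2, Downtown) has each player best-responding; Nash payoffs (20, 16).
Sequential outcome (Loc2, Downtown) coincides with the Nash profile (Loc2, Downtown).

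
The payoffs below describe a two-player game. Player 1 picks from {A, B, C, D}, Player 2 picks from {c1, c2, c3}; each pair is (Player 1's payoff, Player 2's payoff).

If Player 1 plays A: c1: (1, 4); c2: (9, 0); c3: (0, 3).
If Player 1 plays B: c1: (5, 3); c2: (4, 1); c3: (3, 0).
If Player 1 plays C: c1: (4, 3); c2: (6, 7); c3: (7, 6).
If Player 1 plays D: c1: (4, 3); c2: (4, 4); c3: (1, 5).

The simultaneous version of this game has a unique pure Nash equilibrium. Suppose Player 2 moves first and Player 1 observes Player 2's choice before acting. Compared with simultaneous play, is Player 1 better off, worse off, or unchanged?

Player 1 best-responds to each possible Player 2 move:
- c1: Player 1 compares 1, 5, 4, 4 and picks B; Player 2 would get 3.
- c2: Player 1 compares 9, 4, 6, 4 and picks A; Player 2 would get 0.
- c3: Player 1 compares 0, 3, 7, 1 and picks C; Player 2 would get 6.
Among 3, 0, 6, the best is 6 at c3. Subgame-perfect outcome: (C, c3) with payoffs (7, 6).
Now find the simultaneous Nash equilibrium.
Player 1's best replies: c1→B; c2→A; c3→C.
Player 2's best replies: A→c1; B→c1; C→c2; D→c3.
The unique mutual best reply is (B, c1), giving (5, 3).
Player 1 earns 7 sequentially versus 5 at the Nash outcome: better off.

better off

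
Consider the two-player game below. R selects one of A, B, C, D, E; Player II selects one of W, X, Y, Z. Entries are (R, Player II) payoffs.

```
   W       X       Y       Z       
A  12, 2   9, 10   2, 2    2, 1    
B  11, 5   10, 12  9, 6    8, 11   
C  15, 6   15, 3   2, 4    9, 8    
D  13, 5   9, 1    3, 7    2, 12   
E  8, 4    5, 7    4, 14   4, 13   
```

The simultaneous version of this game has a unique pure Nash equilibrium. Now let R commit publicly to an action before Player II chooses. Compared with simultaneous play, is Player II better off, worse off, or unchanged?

better off

Backward induction with R moving first.
- A: BR = X, leader payoff 9.
- B: BR = X, leader payoff 10.
- C: BR = Z, leader payoff 9.
- D: BR = Z, leader payoff 2.
- E: BR = Y, leader payoff 4.
Among 9, 10, 9, 2, 4, the best is 10 at B. Subgame-perfect outcome: (B, X) with payoffs (10, 12).
Now find the simultaneous Nash equilibrium.
R's best replies: W→C; X→C; Y→B; Z→C.
Player II's best replies: A→X; B→X; C→Z; D→Z; E→Y.
Only (C, Z) has each player best-responding; Nash payoffs (9, 8).
Player II earns 12 sequentially versus 8 at the Nash outcome: better off.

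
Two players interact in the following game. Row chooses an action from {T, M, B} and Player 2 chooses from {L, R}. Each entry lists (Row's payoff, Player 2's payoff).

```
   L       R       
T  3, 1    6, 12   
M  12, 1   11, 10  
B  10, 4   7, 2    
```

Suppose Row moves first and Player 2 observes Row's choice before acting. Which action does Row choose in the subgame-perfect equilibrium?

M

Backward induction with Row moving first.
- T: BR = R, leader payoff 6.
- M: BR = R, leader payoff 11.
- B: BR = L, leader payoff 10.
Maximizing over 6, 11, 10, Row chooses M. Subgame-perfect outcome: (M, R) with payoffs (11, 10).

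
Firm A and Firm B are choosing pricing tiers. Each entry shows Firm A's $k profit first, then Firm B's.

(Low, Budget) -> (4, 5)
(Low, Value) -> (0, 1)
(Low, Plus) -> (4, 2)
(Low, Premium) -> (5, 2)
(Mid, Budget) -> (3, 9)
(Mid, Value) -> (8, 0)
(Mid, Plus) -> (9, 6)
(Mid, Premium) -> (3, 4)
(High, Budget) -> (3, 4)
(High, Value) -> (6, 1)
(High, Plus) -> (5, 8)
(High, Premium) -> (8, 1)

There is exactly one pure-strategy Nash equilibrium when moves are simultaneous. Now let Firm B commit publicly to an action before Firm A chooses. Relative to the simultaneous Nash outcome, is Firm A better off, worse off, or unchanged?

better off

Solve by backward induction (Firm B leads).
- Budget: BR = Low, leader payoff 5.
- Value: BR = Mid, leader payoff 0.
- Plus: BR = Mid, leader payoff 6.
- Premium: BR = High, leader payoff 1.
Among 5, 0, 6, 1, the best is 6 at Plus. Subgame-perfect outcome: (Mid, Plus) with payoffs (9, 6).
Under simultaneous play:
Firm A's best replies: Budget→Low; Value→Mid; Plus→Mid; Premium→High.
Firm B's best replies: Low→Budget; Mid→Budget; High→Plus.
The unique mutual best reply is (Low, Budget), giving (4, 5).
Firm A earns 9 sequentially versus 4 at the Nash outcome: better off.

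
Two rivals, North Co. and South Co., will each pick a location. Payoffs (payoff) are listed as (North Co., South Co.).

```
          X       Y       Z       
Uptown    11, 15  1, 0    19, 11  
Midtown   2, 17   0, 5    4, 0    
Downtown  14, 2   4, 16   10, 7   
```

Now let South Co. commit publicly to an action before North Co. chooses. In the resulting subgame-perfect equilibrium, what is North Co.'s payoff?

4

North Co. best-responds to each possible South Co. move:
- X: BR = Downtown, leader payoff 2.
- Y: BR = Downtown, leader payoff 16.
- Z: BR = Uptown, leader payoff 11.
Among 2, 16, 11, the best is 16 at Y. Subgame-perfect outcome: (Downtown, Y) with payoffs (4, 16).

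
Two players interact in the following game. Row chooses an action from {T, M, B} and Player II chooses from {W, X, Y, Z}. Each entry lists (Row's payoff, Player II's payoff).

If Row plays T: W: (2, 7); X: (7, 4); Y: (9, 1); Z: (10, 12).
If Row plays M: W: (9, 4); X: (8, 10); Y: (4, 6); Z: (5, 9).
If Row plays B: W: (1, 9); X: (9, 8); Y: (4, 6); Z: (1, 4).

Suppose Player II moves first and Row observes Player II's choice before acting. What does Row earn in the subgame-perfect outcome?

10

Work backward from Row's decision.
- W → Row plays M (best of 2, 9, 1); Player II gets 4.
- X → Row plays B (best of 7, 8, 9); Player II gets 8.
- Y → Row plays T (best of 9, 4, 4); Player II gets 1.
- Z → Row plays T (best of 10, 5, 1); Player II gets 12.
Maximizing over 4, 8, 1, 12, Player II chooses Z. Subgame-perfect outcome: (T, Z) with payoffs (10, 12).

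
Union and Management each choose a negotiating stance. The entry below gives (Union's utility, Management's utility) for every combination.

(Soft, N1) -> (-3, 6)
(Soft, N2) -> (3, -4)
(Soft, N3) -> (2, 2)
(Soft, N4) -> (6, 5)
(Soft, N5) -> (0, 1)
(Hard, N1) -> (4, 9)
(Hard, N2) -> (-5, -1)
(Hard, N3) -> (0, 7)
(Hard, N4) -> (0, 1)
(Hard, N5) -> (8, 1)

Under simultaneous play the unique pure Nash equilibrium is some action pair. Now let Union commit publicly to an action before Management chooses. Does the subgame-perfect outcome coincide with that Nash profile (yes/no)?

Management best-responds to each possible Union move:
- Soft: BR = N1, leader payoff -3.
- Hard: BR = N1, leader payoff 4.
Union's induced payoffs are -3, 4, so Union commits to Hard. Subgame-perfect outcome: (Hard, N1) with payoffs (4, 9).
Now find the simultaneous Nash equilibrium.
Union's best replies: N1→Hard; N2→Soft; N3→Soft; N4→Soft; N5→Hard.
Management's best replies: Soft→N1; Hard→N1.
Only (Hard, N1) has each player best-responding; Nash payoffs (4, 9).
Sequential outcome (Hard, N1) coincides with the Nash profile (Hard, N1).

yes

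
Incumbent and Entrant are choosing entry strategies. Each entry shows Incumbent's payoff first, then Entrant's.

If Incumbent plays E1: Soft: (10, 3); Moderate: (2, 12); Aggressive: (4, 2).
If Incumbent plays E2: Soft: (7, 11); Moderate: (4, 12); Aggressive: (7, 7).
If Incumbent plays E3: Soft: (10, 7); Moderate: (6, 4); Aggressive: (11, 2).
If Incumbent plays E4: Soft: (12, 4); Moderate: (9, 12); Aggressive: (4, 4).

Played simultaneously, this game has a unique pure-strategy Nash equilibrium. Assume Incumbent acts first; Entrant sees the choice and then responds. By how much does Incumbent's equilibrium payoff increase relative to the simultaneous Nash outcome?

Entrant best-responds to each possible Incumbent move:
- E1: Entrant compares 3, 12, 2 and picks Moderate; Incumbent would get 2.
- E2: Entrant compares 11, 12, 7 and picks Moderate; Incumbent would get 4.
- E3: Entrant compares 7, 4, 2 and picks Soft; Incumbent would get 10.
- E4: Entrant compares 4, 12, 4 and picks Moderate; Incumbent would get 9.
Maximizing over 2, 4, 10, 9, Incumbent chooses E3. Subgame-perfect outcome: (E3, Soft) with payoffs (10, 7).
Under simultaneous play:
Incumbent's best replies: Soft→E4; Moderate→E4; Aggressive→E3.
Entrant's best replies: E1→Moderate; E2→Moderate; E3→Soft; E4→Moderate.
The unique mutual best reply is (E4, Moderate), giving (9, 12).
Incumbent's commitment gain: 10 − 9 = 1.

1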